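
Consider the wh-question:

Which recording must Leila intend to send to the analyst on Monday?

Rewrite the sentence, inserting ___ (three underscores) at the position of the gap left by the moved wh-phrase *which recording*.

Before movement: Leila must intend to send which recording to the analyst on Monday.
'which recording' is the direct object of 'send'. The gap is right after 'send'.

Which recording must Leila intend to send ___ to the analyst on Monday?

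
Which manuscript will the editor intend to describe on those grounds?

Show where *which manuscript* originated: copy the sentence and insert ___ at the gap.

Which manuscript will the editor intend to describe ___ on those grounds?

Before movement: The editor will intend to describe which manuscript on those grounds.
The filler 'which manuscript' is interpreted as the direct object of 'describe'. The gap is right after 'describe'.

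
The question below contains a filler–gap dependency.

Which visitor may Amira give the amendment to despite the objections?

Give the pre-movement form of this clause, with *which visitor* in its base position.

'which visitor' functions as the object of the preposition 'to' (recipient of 'give'). Wh-movement fronts it, leaving a gap right after 'to':
Which visitor may Amira give the amendment to ___ despite the objections?

Amira may give the amendment to which visitor despite the objections.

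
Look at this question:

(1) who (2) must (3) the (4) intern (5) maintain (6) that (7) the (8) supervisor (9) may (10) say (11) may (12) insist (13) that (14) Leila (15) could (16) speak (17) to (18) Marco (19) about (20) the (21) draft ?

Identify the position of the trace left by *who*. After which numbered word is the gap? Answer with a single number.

Underlying clause: The intern must maintain that the supervisor may say who may insist that Leila could speak to Marco about the draft.
'who' functions as the subject of the clause embedded under 'say'. It moves to the left edge, and the trace sits right after 'say':
Who must the intern maintain that the supervisor may say ___ may insist that Leila could speak to Marco about the draft?
'say' is word 10.

10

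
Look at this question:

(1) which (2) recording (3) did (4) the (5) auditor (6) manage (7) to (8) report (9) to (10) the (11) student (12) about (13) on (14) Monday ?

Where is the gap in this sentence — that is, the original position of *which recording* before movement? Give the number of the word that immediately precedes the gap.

Before movement: The auditor did manage to report to the student about which recording on Monday.
'which recording' is the object of the preposition 'about'. Wh-movement fronts it, leaving a gap right after 'about':
Which recording did the auditor manage to report to the student about ___ on Monday?
'about' is word 12.

12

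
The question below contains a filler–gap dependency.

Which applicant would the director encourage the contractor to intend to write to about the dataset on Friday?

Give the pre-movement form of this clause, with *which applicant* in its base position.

The director would encourage the contractor to intend to write to which applicant about the dataset on Friday.

'which applicant' functions as the object of the preposition 'to'. Fronting leaves a gap immediately after 'to':
Which applicant would the director encourage the contractor to intend to write to ___ about the dataset on Friday?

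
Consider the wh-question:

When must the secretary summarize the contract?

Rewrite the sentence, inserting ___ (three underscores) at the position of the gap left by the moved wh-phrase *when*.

When must the secretary summarize the contract ___?

Pre-movement form: The secretary must summarize the contract when.
'when' is the temporal adjunct. The gap is right after 'contract'.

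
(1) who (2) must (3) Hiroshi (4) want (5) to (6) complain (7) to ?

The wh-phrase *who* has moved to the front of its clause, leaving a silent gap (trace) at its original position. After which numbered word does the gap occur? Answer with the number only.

Underlying clause: Hiroshi must want to complain to who.
'who' functions as the object of the preposition 'to'. Fronting leaves a gap immediately after 'to':
Who must Hiroshi want to complain to ___?
'to' is word 7.

7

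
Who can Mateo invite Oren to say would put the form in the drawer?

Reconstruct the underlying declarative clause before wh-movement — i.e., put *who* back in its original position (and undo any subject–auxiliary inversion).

The filler 'who' is interpreted as the subject of the clause embedded under 'say'. It moves to the left edge, and the trace sits right after 'say':
Who can Mateo invite Oren to say ___ would put the form in the drawer?

Mateo can invite Oren to say who would put the form in the drawer.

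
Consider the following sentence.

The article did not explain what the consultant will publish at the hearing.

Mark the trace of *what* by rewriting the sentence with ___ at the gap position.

The article did not explain what the consultant will publish ___ at the hearing.

In situ: The consultant will publish what at the hearing.
The filler 'what' is interpreted as the direct object of 'publish'. The gap is right after 'publish'.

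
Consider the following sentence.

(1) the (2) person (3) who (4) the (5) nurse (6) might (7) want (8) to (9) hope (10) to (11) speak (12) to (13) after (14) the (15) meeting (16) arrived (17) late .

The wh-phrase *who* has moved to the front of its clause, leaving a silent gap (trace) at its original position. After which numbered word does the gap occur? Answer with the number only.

'who' is the object of the preposition 'to'. Fronting leaves a gap immediately after 'to':
The person who the nurse might want to hope to speak to ___ after the meeting arrived late.
'to' is word 12.

12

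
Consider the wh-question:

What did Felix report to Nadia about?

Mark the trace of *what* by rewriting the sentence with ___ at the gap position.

Underlying clause: Felix did report to Nadia about what.
The filler 'what' is interpreted as the object of the preposition 'about'. The gap is right after 'about'.

What did Felix report to Nadia about ___?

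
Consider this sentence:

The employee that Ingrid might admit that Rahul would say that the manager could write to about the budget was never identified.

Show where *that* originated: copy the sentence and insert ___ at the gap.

The filler 'that' is interpreted as the object of the preposition 'to'. The gap is right after 'to'.

The employee that Ingrid might admit that Rahul would say that the manager could write to ___ about the budget was never identified.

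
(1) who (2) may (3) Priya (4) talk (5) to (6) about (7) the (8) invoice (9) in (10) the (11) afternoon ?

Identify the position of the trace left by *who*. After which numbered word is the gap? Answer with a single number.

In situ: Priya may talk to who about the invoice in the afternoon.
'who' functions as the object of the preposition 'to'. It moves to the left edge, and the trace sits right after 'to':
Who may Priya talk to ___ about the invoice in the afternoon?
'to' is word 5.

5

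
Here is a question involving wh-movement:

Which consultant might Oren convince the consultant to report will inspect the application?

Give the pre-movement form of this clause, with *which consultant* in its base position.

'which consultant' functions as the subject of the clause embedded under 'report'. It moves to the left edge, and the trace sits right after 'report':
Which consultant might Oren convince the consultant to report ___ will inspect the application?

Oren might convince the consultant to report which consultant will inspect the application.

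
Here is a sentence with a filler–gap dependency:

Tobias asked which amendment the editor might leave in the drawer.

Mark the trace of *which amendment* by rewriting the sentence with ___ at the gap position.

Tobias asked which amendment the editor might leave ___ in the drawer.

Before movement: The editor might leave which amendment in the drawer.
'which amendment' functions as the direct object of 'leave'. The gap is right after 'leave'.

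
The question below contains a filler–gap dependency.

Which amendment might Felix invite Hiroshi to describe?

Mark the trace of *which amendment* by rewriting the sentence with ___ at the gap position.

Before movement: Felix might invite Hiroshi to describe which amendment.
The filler 'which amendment' is interpreted as the direct object of 'describe'. The gap is right after 'describe'.

Which amendment might Felix invite Hiroshi to describe ___?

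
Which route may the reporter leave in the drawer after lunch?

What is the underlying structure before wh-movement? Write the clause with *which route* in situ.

'which route' functions as the direct object of 'leave'. Fronting leaves a gap immediately after 'leave':
Which route may the reporter leave ___ in the drawer after lunch?

The reporter may leave which route in the drawer after lunch.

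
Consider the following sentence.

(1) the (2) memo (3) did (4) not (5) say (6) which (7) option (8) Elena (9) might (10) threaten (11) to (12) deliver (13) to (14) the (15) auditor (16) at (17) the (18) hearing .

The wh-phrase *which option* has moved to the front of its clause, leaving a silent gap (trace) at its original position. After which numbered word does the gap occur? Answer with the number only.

12

Before movement: Elena might threaten to deliver which option to the auditor at the hearing.
'which option' functions as the direct object of 'deliver'. It moves to the left edge, and the trace sits right after 'deliver':
The memo did not say which option Elena might threaten to deliver ___ to the auditor at the hearing.
'deliver' is word 12.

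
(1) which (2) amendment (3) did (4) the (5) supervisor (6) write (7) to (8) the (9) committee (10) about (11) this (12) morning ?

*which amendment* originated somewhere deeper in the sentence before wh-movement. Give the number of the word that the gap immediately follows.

10

Pre-movement form: The supervisor did write to the committee about which amendment this morning.
'which amendment' is the object of the preposition 'about'. Fronting leaves a gap immediately after 'about':
Which amendment did the supervisor write to the committee about ___ this morning?
'about' is word 10.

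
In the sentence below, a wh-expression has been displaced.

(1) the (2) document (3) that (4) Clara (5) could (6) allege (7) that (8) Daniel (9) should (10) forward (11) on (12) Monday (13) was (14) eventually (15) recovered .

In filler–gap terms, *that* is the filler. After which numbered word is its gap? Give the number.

10

'that' is the direct object of 'forward'. Wh-movement fronts it, leaving a gap right after 'forward':
The document that Clara could allege that Daniel should forward ___ on Monday was eventually recovered.
'forward' is word 10.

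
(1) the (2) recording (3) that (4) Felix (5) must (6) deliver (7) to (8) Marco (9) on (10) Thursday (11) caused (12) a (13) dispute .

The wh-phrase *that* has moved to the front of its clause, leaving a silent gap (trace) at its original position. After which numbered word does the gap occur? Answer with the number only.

The filler 'that' is interpreted as the direct object of 'deliver'. Fronting leaves a gap immediately after 'deliver':
The recording that Felix must deliver ___ to Marco on Thursday caused a dispute.
'deliver' is word 6.

6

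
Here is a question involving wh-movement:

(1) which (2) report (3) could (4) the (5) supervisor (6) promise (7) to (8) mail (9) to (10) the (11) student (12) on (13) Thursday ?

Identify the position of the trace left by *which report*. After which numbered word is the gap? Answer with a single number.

Underlying clause: The supervisor could promise to mail which report to the student on Thursday.
The filler 'which report' is interpreted as the direct object of 'mail'. Fronting leaves a gap immediately after 'mail':
Which report could the supervisor promise to mail ___ to the student on Thursday?
'mail' is word 8.

8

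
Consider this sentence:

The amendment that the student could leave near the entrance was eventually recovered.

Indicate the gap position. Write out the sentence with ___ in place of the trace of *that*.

The filler 'that' is interpreted as the direct object of 'leave'. The gap is right after 'leave'.

The amendment that the student could leave ___ near the entrance was eventually recovered.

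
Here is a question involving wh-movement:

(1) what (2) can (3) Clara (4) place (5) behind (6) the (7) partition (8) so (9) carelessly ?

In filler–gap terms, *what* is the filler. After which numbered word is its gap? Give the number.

4

Underlying clause: Clara can place what behind the partition so carelessly.
The filler 'what' is interpreted as the direct object of 'place'. It moves to the left edge, and the trace sits right after 'place':
What can Clara place ___ behind the partition so carelessly?
'place' is word 4.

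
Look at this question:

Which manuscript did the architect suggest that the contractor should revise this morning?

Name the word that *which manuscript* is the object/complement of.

Underlying clause: The architect did suggest that the contractor should revise which manuscript this morning.
'which manuscript' is the direct object of 'revise'. It moves to the left edge, and the trace sits right after 'revise':
Which manuscript did the architect suggest that the contractor should revise ___ this morning?

revise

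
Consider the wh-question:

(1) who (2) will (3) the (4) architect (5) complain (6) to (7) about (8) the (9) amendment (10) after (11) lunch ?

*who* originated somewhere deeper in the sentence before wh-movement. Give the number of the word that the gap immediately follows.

6

Before movement: The architect will complain to who about the amendment after lunch.
The filler 'who' is interpreted as the object of the preposition 'to'. Wh-movement fronts it, leaving a gap right after 'to':
Who will the architect complain to ___ about the amendment after lunch?
'to' is word 6.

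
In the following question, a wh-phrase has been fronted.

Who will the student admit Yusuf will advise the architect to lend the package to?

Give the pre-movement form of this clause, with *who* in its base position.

The student will admit Yusuf will advise the architect to lend the package to who.

'who' is the object of the preposition 'to' (recipient of 'lend'). It moves to the left edge, and the trace sits right after 'to':
Who will the student admit Yusuf will advise the architect to lend the package to ___?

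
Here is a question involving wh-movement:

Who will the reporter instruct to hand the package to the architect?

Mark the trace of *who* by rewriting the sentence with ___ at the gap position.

Pre-movement form: The reporter will instruct who to hand the package to the architect.
'who' functions as the direct object of 'instruct'. The gap is right after 'instruct'.

Who will the reporter instruct ___ to hand the package to the architect?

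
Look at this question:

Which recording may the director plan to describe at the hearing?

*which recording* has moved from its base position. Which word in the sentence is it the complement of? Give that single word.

describe

In situ: The director may plan to describe which recording at the hearing.
'which recording' functions as the direct object of 'describe'. Wh-movement fronts it, leaving a gap right after 'describe':
Which recording may the director plan to describe ___ at the hearing?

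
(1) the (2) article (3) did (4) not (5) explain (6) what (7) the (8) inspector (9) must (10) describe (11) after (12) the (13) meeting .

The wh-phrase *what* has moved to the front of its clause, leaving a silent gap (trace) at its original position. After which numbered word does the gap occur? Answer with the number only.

10

Underlying clause: The inspector must describe what after the meeting.
'what' functions as the direct object of 'describe'. Fronting leaves a gap immediately after 'describe':
The article did not explain what the inspector must describe ___ after the meeting.
'describe' is word 10.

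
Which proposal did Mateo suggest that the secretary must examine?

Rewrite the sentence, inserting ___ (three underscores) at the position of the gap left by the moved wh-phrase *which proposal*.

Before movement: Mateo did suggest that the secretary must examine which proposal.
'which proposal' is the direct object of 'examine'. The gap is right after 'examine'.

Which proposal did Mateo suggest that the secretary must examine ___?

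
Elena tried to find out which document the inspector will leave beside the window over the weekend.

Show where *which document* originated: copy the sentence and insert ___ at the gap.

Elena tried to find out which document the inspector will leave ___ beside the window over the weekend.

Underlying clause: The inspector will leave which document beside the window over the weekend.
The filler 'which document' is interpreted as the direct object of 'leave'. The gap is right after 'leave'.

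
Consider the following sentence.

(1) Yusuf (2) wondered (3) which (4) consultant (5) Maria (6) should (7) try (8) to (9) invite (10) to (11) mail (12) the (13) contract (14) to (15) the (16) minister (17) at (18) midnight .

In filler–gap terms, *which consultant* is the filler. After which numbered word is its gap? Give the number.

9

Underlying clause: Maria should try to invite which consultant to mail the contract to the minister at midnight.
The filler 'which consultant' is interpreted as the direct object of 'invite'. Fronting leaves a gap immediately after 'invite':
Yusuf wondered which consultant Maria should try to invite ___ to mail the contract to the minister at midnight.
'invite' is word 9.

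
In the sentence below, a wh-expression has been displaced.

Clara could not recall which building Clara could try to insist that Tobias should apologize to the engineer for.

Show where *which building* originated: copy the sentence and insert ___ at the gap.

Clara could not recall which building Clara could try to insist that Tobias should apologize to the engineer for ___.

Before movement: Clara could try to insist that Tobias should apologize to the engineer for which building.
The filler 'which building' is interpreted as the object of the preposition 'for'. The gap is right after 'for'.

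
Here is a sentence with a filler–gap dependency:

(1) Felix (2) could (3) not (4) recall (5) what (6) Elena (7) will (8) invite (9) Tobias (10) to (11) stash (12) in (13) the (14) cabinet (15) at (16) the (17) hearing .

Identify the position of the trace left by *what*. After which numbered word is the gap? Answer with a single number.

11

Underlying clause: Elena will invite Tobias to stash what in the cabinet at the hearing.
'what' is the direct object of 'stash'. It moves to the left edge, and the trace sits right after 'stash':
Felix could not recall what Elena will invite Tobias to stash ___ in the cabinet at the hearing.
'stash' is word 11.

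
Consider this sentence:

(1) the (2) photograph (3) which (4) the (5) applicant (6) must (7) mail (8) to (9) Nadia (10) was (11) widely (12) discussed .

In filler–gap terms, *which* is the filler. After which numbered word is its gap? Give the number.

The filler 'which' is interpreted as the direct object of 'mail'. Wh-movement fronts it, leaving a gap right after 'mail':
The photograph which the applicant must mail ___ to Nadia was widely discussed.
'mail' is word 7.

7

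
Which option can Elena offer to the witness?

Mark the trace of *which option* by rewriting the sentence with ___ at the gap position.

Which option can Elena offer ___ to the witness?

Before movement: Elena can offer which option to the witness.
'which option' is the direct object of 'offer'. The gap is right after 'offer'.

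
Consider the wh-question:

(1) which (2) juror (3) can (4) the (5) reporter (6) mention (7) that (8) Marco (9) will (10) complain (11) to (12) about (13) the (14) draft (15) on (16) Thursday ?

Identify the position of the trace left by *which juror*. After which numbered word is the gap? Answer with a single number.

In situ: The reporter can mention that Marco will complain to which juror about the draft on Thursday.
'which juror' is the object of the preposition 'to'. Wh-movement fronts it, leaving a gap right after 'to':
Which juror can the reporter mention that Marco will complain to ___ about the draft on Thursday?
'to' is word 11.

11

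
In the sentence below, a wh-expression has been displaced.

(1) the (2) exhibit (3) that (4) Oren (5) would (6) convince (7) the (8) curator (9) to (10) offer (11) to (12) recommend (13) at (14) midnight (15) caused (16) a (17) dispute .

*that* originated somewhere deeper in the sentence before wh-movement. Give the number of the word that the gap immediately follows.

'that' functions as the direct object of 'recommend'. Fronting leaves a gap immediately after 'recommend':
The exhibit that Oren would convince the curator to offer to recommend ___ at midnight caused a dispute.
'recommend' is word 12.

12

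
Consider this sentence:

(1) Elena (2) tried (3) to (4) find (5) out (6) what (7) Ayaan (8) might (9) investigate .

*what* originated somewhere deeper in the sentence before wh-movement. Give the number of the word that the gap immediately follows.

In situ: Ayaan might investigate what.
'what' functions as the direct object of 'investigate'. Wh-movement fronts it, leaving a gap right after 'investigate':
Elena tried to find out what Ayaan might investigate ___.
'investigate' is word 9.

9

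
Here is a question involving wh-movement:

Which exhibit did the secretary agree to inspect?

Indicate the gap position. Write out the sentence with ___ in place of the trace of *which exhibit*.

Before movement: The secretary did agree to inspect which exhibit.
'which exhibit' functions as the direct object of 'inspect'. The gap is right after 'inspect'.

Which exhibit did the secretary agree to inspect ___?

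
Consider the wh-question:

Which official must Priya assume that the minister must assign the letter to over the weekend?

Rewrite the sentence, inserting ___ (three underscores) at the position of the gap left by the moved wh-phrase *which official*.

Pre-movement form: Priya must assume that the minister must assign the letter to which official over the weekend.
'which official' is the object of the preposition 'to' (recipient of 'assign'). The gap is right after 'to'.

Which official must Priya assume that the minister must assign the letter to ___ over the weekend?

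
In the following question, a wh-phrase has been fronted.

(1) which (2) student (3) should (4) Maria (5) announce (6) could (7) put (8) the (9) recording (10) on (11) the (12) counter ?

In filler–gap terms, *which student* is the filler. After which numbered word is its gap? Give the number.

5

Pre-movement form: Maria should announce which student could put the recording on the counter.
The filler 'which student' is interpreted as the subject of the clause embedded under 'announce'. Wh-movement fronts it, leaving a gap right after 'announce':
Which student should Maria announce ___ could put the recording on the counter?
'announce' is word 5.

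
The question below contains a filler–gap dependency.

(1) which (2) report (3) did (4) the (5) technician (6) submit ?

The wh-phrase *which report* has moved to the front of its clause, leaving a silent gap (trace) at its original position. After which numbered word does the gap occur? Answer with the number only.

6

Underlying clause: The technician did submit which report.
'which report' functions as the direct object of 'submit'. It moves to the left edge, and the trace sits right after 'submit':
Which report did the technician submit ___?
'submit' is word 6.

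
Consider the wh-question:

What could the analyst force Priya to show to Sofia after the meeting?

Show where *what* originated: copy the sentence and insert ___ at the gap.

What could the analyst force Priya to show ___ to Sofia after the meeting?

Underlying clause: The analyst could force Priya to show what to Sofia after the meeting.
'what' is the direct object of 'show'. The gap is right after 'show'.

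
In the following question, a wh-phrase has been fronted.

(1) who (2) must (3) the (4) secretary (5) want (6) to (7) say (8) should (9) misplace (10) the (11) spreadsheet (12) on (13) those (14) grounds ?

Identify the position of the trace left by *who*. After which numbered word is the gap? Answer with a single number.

7

In situ: The secretary must want to say who should misplace the spreadsheet on those grounds.
'who' is the subject of the clause embedded under 'say'. Fronting leaves a gap immediately after 'say':
Who must the secretary want to say ___ should misplace the spreadsheet on those grounds?
'say' is word 7.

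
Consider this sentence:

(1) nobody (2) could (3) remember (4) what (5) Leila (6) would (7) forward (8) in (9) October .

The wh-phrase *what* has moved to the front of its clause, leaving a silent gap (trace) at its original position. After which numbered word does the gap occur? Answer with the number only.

7

Before movement: Leila would forward what in October.
'what' is the direct object of 'forward'. Fronting leaves a gap immediately after 'forward':
Nobody could remember what Leila would forward ___ in October.
'forward' is word 7.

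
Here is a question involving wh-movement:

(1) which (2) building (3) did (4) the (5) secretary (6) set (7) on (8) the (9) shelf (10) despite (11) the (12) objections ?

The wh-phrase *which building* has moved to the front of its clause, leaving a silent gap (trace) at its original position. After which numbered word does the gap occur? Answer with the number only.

6

Underlying clause: The secretary did set which building on the shelf despite the objections.
'which building' is the direct object of 'set'. It moves to the left edge, and the trace sits right after 'set':
Which building did the secretary set ___ on the shelf despite the objections?
'set' is word 6.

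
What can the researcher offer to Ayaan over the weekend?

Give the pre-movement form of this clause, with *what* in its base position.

The researcher can offer what to Ayaan over the weekend.

'what' is the direct object of 'offer'. Wh-movement fronts it, leaving a gap right after 'offer':
What can the researcher offer ___ to Ayaan over the weekend?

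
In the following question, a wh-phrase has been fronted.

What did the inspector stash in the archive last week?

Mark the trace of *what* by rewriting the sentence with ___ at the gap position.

Underlying clause: The inspector did stash what in the archive last week.
The filler 'what' is interpreted as the direct object of 'stash'. The gap is right after 'stash'.

What did the inspector stash ___ in the archive last week?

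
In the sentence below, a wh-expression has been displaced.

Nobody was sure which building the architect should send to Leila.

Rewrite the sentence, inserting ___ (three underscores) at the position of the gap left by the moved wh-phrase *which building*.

Before movement: The architect should send which building to Leila.
'which building' functions as the direct object of 'send'. The gap is right after 'send'.

Nobody was sure which building the architect should send ___ to Leila.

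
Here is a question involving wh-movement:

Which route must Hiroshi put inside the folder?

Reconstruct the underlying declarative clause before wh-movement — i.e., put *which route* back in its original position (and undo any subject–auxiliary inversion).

Hiroshi must put which route inside the folder.

The filler 'which route' is interpreted as the direct object of 'put'. Fronting leaves a gap immediately after 'put':
Which route must Hiroshi put ___ inside the folder?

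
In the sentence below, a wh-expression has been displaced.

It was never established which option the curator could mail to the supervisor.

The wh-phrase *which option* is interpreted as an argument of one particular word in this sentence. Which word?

Before movement: The curator could mail which option to the supervisor.
The filler 'which option' is interpreted as the direct object of 'mail'. Fronting leaves a gap immediately after 'mail':
It was never established which option the curator could mail ___ to the supervisor.

mail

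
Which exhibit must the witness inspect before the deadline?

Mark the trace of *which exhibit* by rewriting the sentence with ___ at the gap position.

Pre-movement form: The witness must inspect which exhibit before the deadline.
'which exhibit' is the direct object of 'inspect'. The gap is right after 'inspect'.

Which exhibit must the witness inspect ___ before the deadline?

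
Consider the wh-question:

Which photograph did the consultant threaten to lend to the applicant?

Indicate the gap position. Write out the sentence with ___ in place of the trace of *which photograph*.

In situ: The consultant did threaten to lend which photograph to the applicant.
The filler 'which photograph' is interpreted as the direct object of 'lend'. The gap is right after 'lend'.

Which photograph did the consultant threaten to lend ___ to the applicant?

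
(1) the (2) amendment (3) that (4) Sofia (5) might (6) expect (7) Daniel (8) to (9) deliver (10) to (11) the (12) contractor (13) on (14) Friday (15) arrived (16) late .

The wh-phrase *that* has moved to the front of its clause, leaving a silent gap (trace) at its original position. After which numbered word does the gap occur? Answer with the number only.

9

The filler 'that' is interpreted as the direct object of 'deliver'. Fronting leaves a gap immediately after 'deliver':
The amendment that Sofia might expect Daniel to deliver ___ to the contractor on Friday arrived late.
'deliver' is word 9.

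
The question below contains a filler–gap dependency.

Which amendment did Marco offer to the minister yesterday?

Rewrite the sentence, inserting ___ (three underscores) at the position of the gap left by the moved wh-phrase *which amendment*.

Which amendment did Marco offer ___ to the minister yesterday?

Underlying clause: Marco did offer which amendment to the minister yesterday.
The filler 'which amendment' is interpreted as the direct object of 'offer'. The gap is right after 'offer'.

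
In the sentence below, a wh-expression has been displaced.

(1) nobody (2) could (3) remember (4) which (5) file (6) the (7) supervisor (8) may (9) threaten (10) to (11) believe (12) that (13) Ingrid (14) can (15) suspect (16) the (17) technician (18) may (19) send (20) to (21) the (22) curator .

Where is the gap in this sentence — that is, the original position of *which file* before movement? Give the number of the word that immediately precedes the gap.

19

Pre-movement form: The supervisor may threaten to believe that Ingrid can suspect the technician may send which file to the curator.
'which file' functions as the direct object of 'send'. It moves to the left edge, and the trace sits right after 'send':
Nobody could remember which file the supervisor may threaten to believe that Ingrid can suspect the technician may send ___ to the curator.
'send' is word 19.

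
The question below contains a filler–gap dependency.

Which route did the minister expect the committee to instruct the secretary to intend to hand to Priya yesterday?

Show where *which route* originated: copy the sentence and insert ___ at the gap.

Which route did the minister expect the committee to instruct the secretary to intend to hand ___ to Priya yesterday?

Underlying clause: The minister did expect the committee to instruct the secretary to intend to hand which route to Priya yesterday.
'which route' is the direct object of 'hand'. The gap is right after 'hand'.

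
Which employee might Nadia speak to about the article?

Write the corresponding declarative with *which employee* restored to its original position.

Nadia might speak to which employee about the article.

'which employee' functions as the object of the preposition 'to'. It moves to the left edge, and the trace sits right after 'to':
Which employee might Nadia speak to ___ about the article?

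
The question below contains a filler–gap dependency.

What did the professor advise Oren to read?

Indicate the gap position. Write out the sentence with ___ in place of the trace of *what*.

Before movement: The professor did advise Oren to read what.
The filler 'what' is interpreted as the direct object of 'read'. The gap is right after 'read'.

What did the professor advise Oren to read ___?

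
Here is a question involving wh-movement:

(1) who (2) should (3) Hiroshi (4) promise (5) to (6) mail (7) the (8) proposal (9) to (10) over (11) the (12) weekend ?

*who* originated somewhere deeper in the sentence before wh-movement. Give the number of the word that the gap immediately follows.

In situ: Hiroshi should promise to mail the proposal to who over the weekend.
'who' is the object of the preposition 'to' (recipient of 'mail'). It moves to the left edge, and the trace sits right after 'to':
Who should Hiroshi promise to mail the proposal to ___ over the weekend?
'to' is word 9.

9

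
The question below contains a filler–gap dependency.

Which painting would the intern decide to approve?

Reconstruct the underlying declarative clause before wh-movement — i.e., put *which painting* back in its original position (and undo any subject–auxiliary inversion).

The filler 'which painting' is interpreted as the direct object of 'approve'. It moves to the left edge, and the trace sits right after 'approve':
Which painting would the intern decide to approve ___?

The intern would decide to approve which painting.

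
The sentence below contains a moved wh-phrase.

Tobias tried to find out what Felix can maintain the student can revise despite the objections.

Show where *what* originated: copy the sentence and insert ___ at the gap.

Tobias tried to find out what Felix can maintain the student can revise ___ despite the objections.

Before movement: Felix can maintain the student can revise what despite the objections.
The filler 'what' is interpreted as the direct object of 'revise'. The gap is right after 'revise'.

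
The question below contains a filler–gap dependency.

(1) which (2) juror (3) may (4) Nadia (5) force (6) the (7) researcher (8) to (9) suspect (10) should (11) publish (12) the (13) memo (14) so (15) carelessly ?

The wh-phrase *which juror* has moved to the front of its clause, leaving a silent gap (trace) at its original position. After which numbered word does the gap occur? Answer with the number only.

In situ: Nadia may force the researcher to suspect which juror should publish the memo so carelessly.
The filler 'which juror' is interpreted as the subject of the clause embedded under 'suspect'. Fronting leaves a gap immediately after 'suspect':
Which juror may Nadia force the researcher to suspect ___ should publish the memo so carelessly?
'suspect' is word 9.

9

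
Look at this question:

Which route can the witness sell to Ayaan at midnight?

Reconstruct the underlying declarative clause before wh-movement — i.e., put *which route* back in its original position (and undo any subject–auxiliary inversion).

'which route' functions as the direct object of 'sell'. Fronting leaves a gap immediately after 'sell':
Which route can the witness sell ___ to Ayaan at midnight?

The witness can sell which route to Ayaan at midnight.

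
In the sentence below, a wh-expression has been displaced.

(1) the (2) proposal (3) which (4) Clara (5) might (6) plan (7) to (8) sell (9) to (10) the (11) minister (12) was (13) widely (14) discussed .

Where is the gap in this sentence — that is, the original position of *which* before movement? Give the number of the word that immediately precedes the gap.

'which' functions as the direct object of 'sell'. It moves to the left edge, and the trace sits right after 'sell':
The proposal which Clara might plan to sell ___ to the minister was widely discussed.
'sell' is word 8.

8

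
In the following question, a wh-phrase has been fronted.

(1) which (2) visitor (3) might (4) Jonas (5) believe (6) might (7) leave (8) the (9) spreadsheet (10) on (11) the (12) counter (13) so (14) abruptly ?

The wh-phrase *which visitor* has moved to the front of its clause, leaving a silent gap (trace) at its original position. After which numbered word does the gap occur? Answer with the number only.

Pre-movement form: Jonas might believe which visitor might leave the spreadsheet on the counter so abruptly.
The filler 'which visitor' is interpreted as the subject of the clause embedded under 'believe'. It moves to the left edge, and the trace sits right after 'believe':
Which visitor might Jonas believe ___ might leave the spreadsheet on the counter so abruptly?
'believe' is word 5.

5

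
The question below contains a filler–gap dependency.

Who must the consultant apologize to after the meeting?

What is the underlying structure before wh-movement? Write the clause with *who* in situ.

The consultant must apologize to who after the meeting.

'who' is the object of the preposition 'to'. Wh-movement fronts it, leaving a gap right after 'to':
Who must the consultant apologize to ___ after the meeting?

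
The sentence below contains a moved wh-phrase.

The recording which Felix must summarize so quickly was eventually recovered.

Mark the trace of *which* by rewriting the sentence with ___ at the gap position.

'which' is the direct object of 'summarize'. The gap is right after 'summarize'.

The recording which Felix must summarize ___ so quickly was eventually recovered.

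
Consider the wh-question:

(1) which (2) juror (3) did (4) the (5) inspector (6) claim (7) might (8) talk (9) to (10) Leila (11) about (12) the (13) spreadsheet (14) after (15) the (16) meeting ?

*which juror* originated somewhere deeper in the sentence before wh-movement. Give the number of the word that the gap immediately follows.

In situ: The inspector did claim which juror might talk to Leila about the spreadsheet after the meeting.
The filler 'which juror' is interpreted as the subject of the clause embedded under 'claim'. It moves to the left edge, and the trace sits right after 'claim':
Which juror did the inspector claim ___ might talk to Leila about the spreadsheet after the meeting?
'claim' is word 6.

6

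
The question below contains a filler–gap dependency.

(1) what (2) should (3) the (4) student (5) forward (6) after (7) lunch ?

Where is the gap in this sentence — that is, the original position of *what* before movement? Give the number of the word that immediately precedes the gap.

5

Pre-movement form: The student should forward what after lunch.
'what' is the direct object of 'forward'. Wh-movement fronts it, leaving a gap right after 'forward':
What should the student forward ___ after lunch?
'forward' is word 5.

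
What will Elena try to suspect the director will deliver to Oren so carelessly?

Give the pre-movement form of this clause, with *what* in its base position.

Elena will try to suspect the director will deliver what to Oren so carelessly.

'what' functions as the direct object of 'deliver'. Fronting leaves a gap immediately after 'deliver':
What will Elena try to suspect the director will deliver ___ to Oren so carelessly?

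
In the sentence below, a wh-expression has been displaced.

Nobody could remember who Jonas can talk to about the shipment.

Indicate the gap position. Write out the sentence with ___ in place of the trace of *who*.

Nobody could remember who Jonas can talk to ___ about the shipment.

Before movement: Jonas can talk to who about the shipment.
'who' is the object of the preposition 'to'. The gap is right after 'to'.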